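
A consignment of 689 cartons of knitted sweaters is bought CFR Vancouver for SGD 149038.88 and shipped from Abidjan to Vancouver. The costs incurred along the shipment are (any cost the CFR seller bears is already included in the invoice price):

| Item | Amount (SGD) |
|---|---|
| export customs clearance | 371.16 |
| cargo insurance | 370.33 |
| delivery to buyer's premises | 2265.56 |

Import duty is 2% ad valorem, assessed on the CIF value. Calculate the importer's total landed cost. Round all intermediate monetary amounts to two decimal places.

CFR: the seller pays costs through ocean freight to the destination port, but not insurance.
Already in the invoice (seller's account under CFR): export clearance — exclude.
CIF value = CFR price + insurance = 149038.88 + 370.33 = 149409.21
Import duty = 149409.21 × 2% = 2988.18
Buyer bears: insurance 370.33 + delivery 2265.56 + duty 2988.18 = 5624.07
Landed cost = invoice 149038.88 + 5624.07 = 154662.95

Total landed cost: SGD 154662.95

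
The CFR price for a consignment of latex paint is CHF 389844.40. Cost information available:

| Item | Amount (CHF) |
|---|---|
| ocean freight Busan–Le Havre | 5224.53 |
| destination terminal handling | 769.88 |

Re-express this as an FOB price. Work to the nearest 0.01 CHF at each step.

FOB price: CHF 384619.87

Not relevant to the conversion: destination terminal — on the buyer under both terms; not part of either seller's price.
From CFR to FOB, the seller no longer bears: freight.
FOB price = 389844.40 − 5224.53 = 384619.87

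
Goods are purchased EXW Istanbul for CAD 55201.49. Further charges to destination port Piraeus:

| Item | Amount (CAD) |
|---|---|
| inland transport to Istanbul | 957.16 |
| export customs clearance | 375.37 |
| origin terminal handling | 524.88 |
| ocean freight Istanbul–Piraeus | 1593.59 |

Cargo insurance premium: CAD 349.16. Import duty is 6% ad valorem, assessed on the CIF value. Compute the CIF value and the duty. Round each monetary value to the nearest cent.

CIF value: CAD 59001.65; import duty: CAD 3540.10

CIF = EXW price + pre-shipment costs + freight + insurance
CIF = 55201.49 + 957.16 + 375.37 + 524.88 + 1593.59 + 349.16 = 59001.65
Import duty = 59001.65 × 6% = 3540.10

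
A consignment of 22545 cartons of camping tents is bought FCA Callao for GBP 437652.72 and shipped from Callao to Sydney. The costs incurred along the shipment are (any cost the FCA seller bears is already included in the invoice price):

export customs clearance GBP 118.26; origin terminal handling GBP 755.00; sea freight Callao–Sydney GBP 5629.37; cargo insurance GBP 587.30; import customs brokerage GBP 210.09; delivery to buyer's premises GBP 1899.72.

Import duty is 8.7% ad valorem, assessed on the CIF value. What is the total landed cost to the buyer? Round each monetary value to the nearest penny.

FCA: the seller delivers export-cleared goods to the carrier; the buyer bears costs from that point.
Already in the invoice (seller's account under FCA): export clearance — exclude.
CIF value = FCA price + origin terminal + freight + insurance = 437652.72 + 755.00 + 5629.37 + 587.30 = 444624.39
Import duty = 444624.39 × 8.7% = 38682.32
Buyer bears: origin terminal 755.00 + freight 5629.37 + insurance 587.30 + brokerage 210.09 + delivery 1899.72 + duty 38682.32 = 47763.80
Landed cost = invoice 437652.72 + 47763.80 = 485416.52

Total landed cost: GBP 485416.52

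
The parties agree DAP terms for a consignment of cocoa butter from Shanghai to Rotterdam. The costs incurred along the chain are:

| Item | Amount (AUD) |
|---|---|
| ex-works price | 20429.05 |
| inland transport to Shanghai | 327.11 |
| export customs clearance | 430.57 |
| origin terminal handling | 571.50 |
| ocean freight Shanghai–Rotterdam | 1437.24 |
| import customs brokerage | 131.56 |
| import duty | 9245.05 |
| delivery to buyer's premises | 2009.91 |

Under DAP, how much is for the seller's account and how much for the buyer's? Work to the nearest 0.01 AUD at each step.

Seller: AUD 25205.38; buyer: AUD 9376.61

DAP: the seller bears all costs to the named destination except import duty and clearance.
Seller's account: goods 20429.05 + inland to port 327.11 + export clearance 430.57 + origin terminal 571.50 + freight 1437.24 + delivery 2009.91 = 25205.38
Buyer's account: brokerage 131.56 + duty 9245.05 = 9376.61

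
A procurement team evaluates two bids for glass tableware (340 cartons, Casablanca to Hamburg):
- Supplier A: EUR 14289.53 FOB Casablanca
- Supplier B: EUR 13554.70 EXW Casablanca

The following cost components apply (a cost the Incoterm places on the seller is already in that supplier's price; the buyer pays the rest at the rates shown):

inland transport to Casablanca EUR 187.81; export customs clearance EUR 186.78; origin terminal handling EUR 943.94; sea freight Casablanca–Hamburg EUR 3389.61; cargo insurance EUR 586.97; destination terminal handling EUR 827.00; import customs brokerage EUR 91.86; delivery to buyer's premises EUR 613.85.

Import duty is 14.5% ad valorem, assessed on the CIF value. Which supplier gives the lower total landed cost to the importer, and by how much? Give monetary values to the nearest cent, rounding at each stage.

Supplier A (FOB):
CIF value = FOB price + freight + insurance = 14289.53 + 3389.61 + 586.97 = 18266.11
Import duty = 18266.11 × 14.5% = 2648.59
Buyer bears (A): 3389.61 + 586.97 + 827.00 + 91.86 + 613.85 = 5509.29
Landed cost (A) = invoice 14289.53 + 5509.29 + duty 2648.59 = 22447.41
Supplier B (EXW):
CIF value = EXW price + inland to port + export clearance + origin terminal + freight + insurance = 13554.70 + 187.81 + 186.78 + 943.94 + 3389.61 + 586.97 = 18849.81
Import duty = 18849.81 × 14.5% = 2733.22
Buyer bears (B): 187.81 + 186.78 + 943.94 + 3389.61 + 586.97 + 827.00 + 91.86 + 613.85 = 6827.82
Landed cost (B) = invoice 13554.70 + 6827.82 + duty 2733.22 = 23115.74
Difference = |22447.41 − 23115.74| = 668.33

Supplier A is cheaper by EUR 668.33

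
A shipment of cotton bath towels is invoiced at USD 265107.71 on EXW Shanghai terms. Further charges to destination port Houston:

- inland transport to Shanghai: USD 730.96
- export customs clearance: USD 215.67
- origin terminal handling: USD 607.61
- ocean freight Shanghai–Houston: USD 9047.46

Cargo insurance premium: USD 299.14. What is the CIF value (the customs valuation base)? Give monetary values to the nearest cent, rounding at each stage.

CIF = EXW price + pre-shipment costs + freight + insurance
CIF = 265107.71 + 730.96 + 215.67 + 607.61 + 9047.46 + 299.14 = 276008.55

CIF value: USD 276008.55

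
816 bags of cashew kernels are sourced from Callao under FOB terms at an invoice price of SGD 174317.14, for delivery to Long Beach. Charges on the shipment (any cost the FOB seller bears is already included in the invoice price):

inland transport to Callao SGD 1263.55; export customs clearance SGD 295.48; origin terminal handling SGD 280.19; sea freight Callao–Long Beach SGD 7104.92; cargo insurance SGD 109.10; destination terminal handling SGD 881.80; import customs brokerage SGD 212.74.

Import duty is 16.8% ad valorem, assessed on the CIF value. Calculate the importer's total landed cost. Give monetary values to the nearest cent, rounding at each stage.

FOB: the seller bears costs until goods are on board at the origin port; the buyer bears freight, insurance and all costs thereafter.
Already in the invoice (seller's account under FOB): inland to port, export clearance, origin terminal — exclude.
CIF value = FOB price + freight + insurance = 174317.14 + 7104.92 + 109.10 = 181531.16
Import duty = 181531.16 × 16.8% = 30497.23
Buyer bears: freight 7104.92 + insurance 109.10 + destination terminal 881.80 + brokerage 212.74 + duty 30497.23 = 38805.79
Landed cost = invoice 174317.14 + 38805.79 = 213122.93

Total landed cost: SGD 213122.93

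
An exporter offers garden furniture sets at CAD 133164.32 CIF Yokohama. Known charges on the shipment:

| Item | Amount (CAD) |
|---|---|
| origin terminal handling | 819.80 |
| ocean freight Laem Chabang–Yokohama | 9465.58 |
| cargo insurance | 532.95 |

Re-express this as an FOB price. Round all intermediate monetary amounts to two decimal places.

Not relevant to the conversion: origin terminal — on the seller under both CIF and FOB; already in the CIF price and stays in the FOB price.
From CIF to FOB, the seller no longer bears: freight, insurance.
FOB price = 133164.32 − 9465.58 − 532.95 = 123165.79

FOB price: CAD 123165.79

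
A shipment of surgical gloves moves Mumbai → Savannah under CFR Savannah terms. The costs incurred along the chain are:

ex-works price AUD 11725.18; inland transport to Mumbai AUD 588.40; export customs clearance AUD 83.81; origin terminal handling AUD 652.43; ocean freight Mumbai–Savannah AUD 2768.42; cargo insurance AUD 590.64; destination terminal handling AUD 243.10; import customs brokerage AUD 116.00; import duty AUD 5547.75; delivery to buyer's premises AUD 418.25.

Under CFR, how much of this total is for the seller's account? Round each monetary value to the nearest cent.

Seller's account: AUD 15818.24

CFR: the seller pays costs through ocean freight to the destination port, but not insurance.
Seller's account: goods 11725.18 + inland to port 588.40 + export clearance 83.81 + origin terminal 652.43 + freight 2768.42 = 15818.24
Buyer's account: insurance 590.64 + destination terminal 243.10 + brokerage 116.00 + duty 5547.75 + delivery 418.25 = 6915.74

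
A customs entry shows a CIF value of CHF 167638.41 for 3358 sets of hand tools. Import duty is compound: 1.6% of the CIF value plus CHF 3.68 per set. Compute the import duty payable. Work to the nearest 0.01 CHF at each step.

Import duty: CHF 15039.65

Ad valorem component: 167638.41 × 1.6% = 2682.21
Specific component: 3358 × 3.68 = 12357.44
Import duty = 2682.21 + 12357.44 = 15039.65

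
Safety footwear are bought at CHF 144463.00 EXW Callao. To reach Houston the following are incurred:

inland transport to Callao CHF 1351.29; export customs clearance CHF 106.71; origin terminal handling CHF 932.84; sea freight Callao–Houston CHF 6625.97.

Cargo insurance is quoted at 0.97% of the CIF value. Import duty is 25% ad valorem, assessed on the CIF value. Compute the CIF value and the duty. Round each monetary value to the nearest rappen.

Let C be the CIF value. C = EXW price + pre-shipment costs + freight + 0.97% × C
C − 0.97% × C = 144463.00 + 1351.29 + 106.71 + 932.84 + 6625.97
0.9903 × C = 153479.81
C = 153479.81 / 0.9903 = 154983.15
Insurance premium = 0.97% × 154983.15 = 1503.34
Import duty = 154983.15 × 25% = 38745.79

CIF value: CHF 154983.15; import duty: CHF 38745.79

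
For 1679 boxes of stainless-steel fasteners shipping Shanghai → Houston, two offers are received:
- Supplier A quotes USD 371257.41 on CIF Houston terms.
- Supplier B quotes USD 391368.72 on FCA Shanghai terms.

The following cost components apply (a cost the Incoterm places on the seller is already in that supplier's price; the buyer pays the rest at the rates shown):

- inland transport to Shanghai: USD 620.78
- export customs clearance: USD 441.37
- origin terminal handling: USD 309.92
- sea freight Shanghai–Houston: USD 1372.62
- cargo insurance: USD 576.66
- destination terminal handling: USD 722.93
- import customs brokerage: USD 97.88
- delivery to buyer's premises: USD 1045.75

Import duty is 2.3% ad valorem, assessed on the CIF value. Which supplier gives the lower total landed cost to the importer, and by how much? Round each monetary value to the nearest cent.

Supplier A (CIF):
The CIF price already equals the CIF value: 371257.41
Import duty = 371257.41 × 2.3% = 8538.92
Buyer bears (A): 722.93 + 97.88 + 1045.75 = 1866.56
Landed cost (A) = invoice 371257.41 + 1866.56 + duty 8538.92 = 381662.89
Supplier B (FCA):
CIF value = FCA price + origin terminal + freight + insurance = 391368.72 + 309.92 + 1372.62 + 576.66 = 393627.92
Import duty = 393627.92 × 2.3% = 9053.44
Buyer bears (B): 309.92 + 1372.62 + 576.66 + 722.93 + 97.88 + 1045.75 = 4125.76
Landed cost (B) = invoice 391368.72 + 4125.76 + duty 9053.44 = 404547.92
Difference = |381662.89 − 404547.92| = 22885.03

Supplier A is cheaper by USD 22885.03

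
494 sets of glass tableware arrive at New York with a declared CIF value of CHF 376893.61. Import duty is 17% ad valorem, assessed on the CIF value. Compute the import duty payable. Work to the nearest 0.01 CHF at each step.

Import duty = 376893.61 × 17% = 64071.91

Import duty: CHF 64071.91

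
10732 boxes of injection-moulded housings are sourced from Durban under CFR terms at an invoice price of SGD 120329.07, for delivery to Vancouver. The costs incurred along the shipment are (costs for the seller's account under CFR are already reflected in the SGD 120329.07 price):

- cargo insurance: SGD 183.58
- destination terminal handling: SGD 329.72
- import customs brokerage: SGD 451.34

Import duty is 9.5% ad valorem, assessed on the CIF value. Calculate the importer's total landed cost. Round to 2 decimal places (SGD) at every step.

CFR: the seller pays costs through ocean freight to the destination port, but not insurance.
CIF value = CFR price + insurance = 120329.07 + 183.58 = 120512.65
Import duty = 120512.65 × 9.5% = 11448.70
Buyer bears: insurance 183.58 + destination terminal 329.72 + brokerage 451.34 + duty 11448.70 = 12413.34
Landed cost = invoice 120329.07 + 12413.34 = 132742.41

Total landed cost: SGD 132742.41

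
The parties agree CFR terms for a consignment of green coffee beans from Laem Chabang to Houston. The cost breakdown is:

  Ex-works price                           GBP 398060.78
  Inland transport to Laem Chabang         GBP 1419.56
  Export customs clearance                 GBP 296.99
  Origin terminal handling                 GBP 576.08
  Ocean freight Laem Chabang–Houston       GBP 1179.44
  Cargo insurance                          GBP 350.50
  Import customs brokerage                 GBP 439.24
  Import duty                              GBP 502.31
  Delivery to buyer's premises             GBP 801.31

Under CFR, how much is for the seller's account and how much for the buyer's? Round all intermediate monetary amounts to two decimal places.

Seller: GBP 401532.85; buyer: GBP 2093.36

CFR: the seller pays costs through ocean freight to the destination port, but not insurance.
Seller's account: goods 398060.78 + inland to port 1419.56 + export clearance 296.99 + origin terminal 576.08 + freight 1179.44 = 401532.85
Buyer's account: insurance 350.50 + brokerage 439.24 + duty 502.31 + delivery 801.31 = 2093.36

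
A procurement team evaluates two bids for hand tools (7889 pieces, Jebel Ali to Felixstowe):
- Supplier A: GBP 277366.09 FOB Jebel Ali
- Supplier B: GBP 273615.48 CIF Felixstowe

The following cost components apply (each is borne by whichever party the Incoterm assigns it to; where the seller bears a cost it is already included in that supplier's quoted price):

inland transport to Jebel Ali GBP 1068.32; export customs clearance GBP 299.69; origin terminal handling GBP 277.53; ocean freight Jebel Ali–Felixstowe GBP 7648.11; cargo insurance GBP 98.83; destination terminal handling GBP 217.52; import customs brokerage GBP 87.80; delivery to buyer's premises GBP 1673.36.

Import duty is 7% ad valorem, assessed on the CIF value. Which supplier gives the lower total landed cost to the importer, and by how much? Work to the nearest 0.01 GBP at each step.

Supplier A (FOB):
CIF value = FOB price + freight + insurance = 277366.09 + 7648.11 + 98.83 = 285113.03
Import duty = 285113.03 × 7% = 19957.91
Buyer bears (A): 7648.11 + 98.83 + 217.52 + 87.80 + 1673.36 = 9725.62
Landed cost (A) = invoice 277366.09 + 9725.62 + duty 19957.91 = 307049.62
Supplier B (CIF):
The CIF price already equals the CIF value: 273615.48
Import duty = 273615.48 × 7% = 19153.08
Buyer bears (B): 217.52 + 87.80 + 1673.36 = 1978.68
Landed cost (B) = invoice 273615.48 + 1978.68 + duty 19153.08 = 294747.24
Difference = |307049.62 − 294747.24| = 12302.38

Supplier B is cheaper by GBP 12302.38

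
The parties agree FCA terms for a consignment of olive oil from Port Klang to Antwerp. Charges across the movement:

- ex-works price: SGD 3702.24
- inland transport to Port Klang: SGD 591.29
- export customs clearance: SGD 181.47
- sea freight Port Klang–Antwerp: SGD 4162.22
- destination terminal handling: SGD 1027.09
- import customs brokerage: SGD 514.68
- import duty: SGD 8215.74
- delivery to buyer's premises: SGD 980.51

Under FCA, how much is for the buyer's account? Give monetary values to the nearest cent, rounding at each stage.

Buyer's account: SGD 14900.24

FCA: the seller delivers export-cleared goods to the carrier; the buyer bears costs from that point.
Seller's account: goods 3702.24 + inland to port 591.29 + export clearance 181.47 = 4475.00
Buyer's account: freight 4162.22 + destination terminal 1027.09 + brokerage 514.68 + duty 8215.74 + delivery 980.51 = 14900.24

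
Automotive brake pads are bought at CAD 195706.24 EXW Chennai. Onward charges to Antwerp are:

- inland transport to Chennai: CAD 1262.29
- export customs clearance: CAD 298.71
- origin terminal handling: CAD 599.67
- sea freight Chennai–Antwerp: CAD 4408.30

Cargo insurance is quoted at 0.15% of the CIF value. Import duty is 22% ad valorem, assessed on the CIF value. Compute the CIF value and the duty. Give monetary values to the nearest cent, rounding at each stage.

CIF value: CAD 202579.08; import duty: CAD 44567.40

Let C be the CIF value. C = EXW price + pre-shipment costs + freight + 0.15% × C
C − 0.15% × C = 195706.24 + 1262.29 + 298.71 + 599.67 + 4408.30
0.9985 × C = 202275.21
C = 202275.21 / 0.9985 = 202579.08
Insurance premium = 0.15% × 202579.08 = 303.87
Import duty = 202579.08 × 22% = 44567.40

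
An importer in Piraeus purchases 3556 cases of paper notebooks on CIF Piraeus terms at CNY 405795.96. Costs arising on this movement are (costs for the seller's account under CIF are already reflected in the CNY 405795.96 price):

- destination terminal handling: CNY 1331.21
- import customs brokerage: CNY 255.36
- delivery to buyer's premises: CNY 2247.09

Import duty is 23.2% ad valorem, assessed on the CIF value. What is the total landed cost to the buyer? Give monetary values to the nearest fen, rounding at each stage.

Total landed cost: CNY 503774.28

CIF: the seller pays costs through ocean freight and marine insurance to the destination port.
The CIF price already equals the CIF value: 405795.96
Import duty = 405795.96 × 23.2% = 94144.66
Buyer bears: destination terminal 1331.21 + brokerage 255.36 + delivery 2247.09 + duty 94144.66 = 97978.32
Landed cost = invoice 405795.96 + 97978.32 = 503774.28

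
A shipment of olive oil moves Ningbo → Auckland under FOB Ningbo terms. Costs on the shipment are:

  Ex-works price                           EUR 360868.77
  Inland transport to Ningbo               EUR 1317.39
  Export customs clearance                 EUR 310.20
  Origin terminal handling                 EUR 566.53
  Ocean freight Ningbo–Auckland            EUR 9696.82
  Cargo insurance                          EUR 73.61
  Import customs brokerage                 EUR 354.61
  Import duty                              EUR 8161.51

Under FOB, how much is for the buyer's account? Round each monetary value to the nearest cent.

FOB: the seller bears costs until goods are on board at the origin port; the buyer bears freight, insurance and all costs thereafter.
Seller's account: goods 360868.77 + inland to port 1317.39 + export clearance 310.20 + origin terminal 566.53 = 363062.89
Buyer's account: freight 9696.82 + insurance 73.61 + brokerage 354.61 + duty 8161.51 = 18286.55

Buyer's account: EUR 18286.55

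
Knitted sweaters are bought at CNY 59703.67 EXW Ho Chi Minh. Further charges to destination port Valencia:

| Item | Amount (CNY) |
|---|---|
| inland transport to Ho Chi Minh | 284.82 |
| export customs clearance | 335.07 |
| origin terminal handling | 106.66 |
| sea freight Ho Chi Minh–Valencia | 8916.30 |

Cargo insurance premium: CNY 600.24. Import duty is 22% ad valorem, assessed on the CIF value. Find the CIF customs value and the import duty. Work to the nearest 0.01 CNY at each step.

CIF value: CNY 69946.76; import duty: CNY 15388.29

CIF = EXW price + pre-shipment costs + freight + insurance
CIF = 59703.67 + 284.82 + 335.07 + 106.66 + 8916.30 + 600.24 = 69946.76
Import duty = 69946.76 × 22% = 15388.29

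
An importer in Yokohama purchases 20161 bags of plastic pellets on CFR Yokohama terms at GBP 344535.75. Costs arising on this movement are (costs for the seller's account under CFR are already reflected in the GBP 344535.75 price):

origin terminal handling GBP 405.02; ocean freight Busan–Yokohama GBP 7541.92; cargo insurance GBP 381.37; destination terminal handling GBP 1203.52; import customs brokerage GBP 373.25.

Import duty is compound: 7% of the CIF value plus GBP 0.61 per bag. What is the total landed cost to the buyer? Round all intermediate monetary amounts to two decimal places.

CFR: the seller pays costs through ocean freight to the destination port, but not insurance.
Already in the invoice (seller's account under CFR): origin terminal, freight — exclude.
CIF value = CFR price + insurance = 344535.75 + 381.37 = 344917.12
Ad valorem component: 344917.12 × 7% = 24144.20
Specific component: 20161 × 0.61 = 12298.21
Import duty = 24144.20 + 12298.21 = 36442.41
Buyer bears: insurance 381.37 + destination terminal 1203.52 + brokerage 373.25 + duty 36442.41 = 38400.55
Landed cost = invoice 344535.75 + 38400.55 = 382936.30

Total landed cost: GBP 382936.30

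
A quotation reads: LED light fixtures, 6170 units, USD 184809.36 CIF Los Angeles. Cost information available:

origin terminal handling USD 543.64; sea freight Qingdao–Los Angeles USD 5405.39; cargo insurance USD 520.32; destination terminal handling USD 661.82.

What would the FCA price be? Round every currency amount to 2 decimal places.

Not relevant to the conversion: destination terminal — on the buyer under both terms; not part of either seller's price.
From CIF to FCA, the seller no longer bears: origin terminal, freight, insurance.
FCA price = 184809.36 − 543.64 − 5405.39 − 520.32 = 178340.01

FCA price: USD 178340.01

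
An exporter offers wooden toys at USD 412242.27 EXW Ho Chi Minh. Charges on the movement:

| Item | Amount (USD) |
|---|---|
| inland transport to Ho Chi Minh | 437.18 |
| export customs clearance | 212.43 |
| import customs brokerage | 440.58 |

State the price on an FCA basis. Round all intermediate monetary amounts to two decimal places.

Not relevant to the conversion: brokerage — on the buyer under both terms; not part of either seller's price.
From EXW to FCA, the seller additionally bears: inland to port, export clearance.
FCA price = 412242.27 + 437.18 + 212.43 = 412891.88

FCA price: USD 412891.88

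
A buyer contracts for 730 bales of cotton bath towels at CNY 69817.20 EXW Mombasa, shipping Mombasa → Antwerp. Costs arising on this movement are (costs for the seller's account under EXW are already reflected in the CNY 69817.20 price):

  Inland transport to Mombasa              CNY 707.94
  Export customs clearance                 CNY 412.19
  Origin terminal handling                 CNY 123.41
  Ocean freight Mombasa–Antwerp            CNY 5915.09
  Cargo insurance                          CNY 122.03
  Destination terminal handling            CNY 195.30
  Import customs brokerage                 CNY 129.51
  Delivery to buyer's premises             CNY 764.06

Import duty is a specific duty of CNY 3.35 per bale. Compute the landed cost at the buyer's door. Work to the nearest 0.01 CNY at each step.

Total landed cost: CNY 80632.23

EXW: the seller makes goods available at their premises; the buyer bears all onward costs.
CIF value = EXW price + inland to port + export clearance + origin terminal + freight + insurance = 69817.20 + 707.94 + 412.19 + 123.41 + 5915.09 + 122.03 = 77097.86
Import duty = 730 × 3.35 = 2445.50
Buyer bears: inland to port 707.94 + export clearance 412.19 + origin terminal 123.41 + freight 5915.09 + insurance 122.03 + destination terminal 195.30 + brokerage 129.51 + delivery 764.06 + duty 2445.50 = 10815.03
Landed cost = invoice 69817.20 + 10815.03 = 80632.23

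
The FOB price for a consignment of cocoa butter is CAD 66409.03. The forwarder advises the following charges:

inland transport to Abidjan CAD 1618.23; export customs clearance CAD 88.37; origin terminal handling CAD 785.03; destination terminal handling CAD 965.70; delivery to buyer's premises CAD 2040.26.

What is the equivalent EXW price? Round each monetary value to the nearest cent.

Not relevant to the conversion: delivery, destination terminal — on the buyer under both terms; not part of either seller's price.
From FOB to EXW, the seller no longer bears: inland to port, export clearance, origin terminal.
EXW price = 66409.03 − 1618.23 − 88.37 − 785.03 = 63917.40

EXW price: CAD 63917.40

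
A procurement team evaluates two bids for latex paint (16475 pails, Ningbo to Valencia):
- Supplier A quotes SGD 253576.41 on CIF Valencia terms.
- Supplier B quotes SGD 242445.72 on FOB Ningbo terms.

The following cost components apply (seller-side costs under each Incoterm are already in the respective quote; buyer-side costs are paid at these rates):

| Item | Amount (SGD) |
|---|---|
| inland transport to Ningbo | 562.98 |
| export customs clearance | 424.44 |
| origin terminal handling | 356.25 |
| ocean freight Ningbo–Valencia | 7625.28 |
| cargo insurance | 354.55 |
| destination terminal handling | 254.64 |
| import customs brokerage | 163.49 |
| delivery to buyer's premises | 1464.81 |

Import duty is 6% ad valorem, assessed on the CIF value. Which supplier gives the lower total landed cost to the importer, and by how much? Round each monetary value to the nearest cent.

Supplier B is cheaper by SGD 3339.91

Supplier A (CIF):
The CIF price already equals the CIF value: 253576.41
Import duty = 253576.41 × 6% = 15214.58
Buyer bears (A): 254.64 + 163.49 + 1464.81 = 1882.94
Landed cost (A) = invoice 253576.41 + 1882.94 + duty 15214.58 = 270673.93
Supplier B (FOB):
CIF value = FOB price + freight + insurance = 242445.72 + 7625.28 + 354.55 = 250425.55
Import duty = 250425.55 × 6% = 15025.53
Buyer bears (B): 7625.28 + 354.55 + 254.64 + 163.49 + 1464.81 = 9862.77
Landed cost (B) = invoice 242445.72 + 9862.77 + duty 15025.53 = 267334.02
Difference = |270673.93 − 267334.02| = 3339.91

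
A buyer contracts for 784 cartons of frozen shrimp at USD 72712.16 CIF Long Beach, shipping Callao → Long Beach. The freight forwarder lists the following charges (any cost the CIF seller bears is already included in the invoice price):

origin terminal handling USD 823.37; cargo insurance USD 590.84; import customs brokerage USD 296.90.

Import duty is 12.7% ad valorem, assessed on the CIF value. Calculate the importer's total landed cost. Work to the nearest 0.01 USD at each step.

CIF: the seller pays costs through ocean freight and marine insurance to the destination port.
Already in the invoice (seller's account under CIF): origin terminal, insurance — exclude.
The CIF price already equals the CIF value: 72712.16
Import duty = 72712.16 × 12.7% = 9234.44
Buyer bears: brokerage 296.90 + duty 9234.44 = 9531.34
Landed cost = invoice 72712.16 + 9531.34 = 82243.50

Total landed cost: USD 82243.50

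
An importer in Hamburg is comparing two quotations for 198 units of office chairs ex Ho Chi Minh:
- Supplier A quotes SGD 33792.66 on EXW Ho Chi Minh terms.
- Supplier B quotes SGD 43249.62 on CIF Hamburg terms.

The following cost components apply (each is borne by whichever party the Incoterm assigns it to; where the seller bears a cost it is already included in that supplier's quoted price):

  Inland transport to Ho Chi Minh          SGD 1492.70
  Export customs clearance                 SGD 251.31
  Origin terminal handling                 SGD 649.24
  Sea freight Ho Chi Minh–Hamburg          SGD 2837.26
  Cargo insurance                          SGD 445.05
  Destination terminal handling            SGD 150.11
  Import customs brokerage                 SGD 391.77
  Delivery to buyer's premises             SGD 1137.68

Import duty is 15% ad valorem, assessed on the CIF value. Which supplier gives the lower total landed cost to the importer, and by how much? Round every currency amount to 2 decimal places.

Supplier A is cheaper by SGD 4348.61

Supplier A (EXW):
CIF value = EXW price + inland to port + export clearance + origin terminal + freight + insurance = 33792.66 + 1492.70 + 251.31 + 649.24 + 2837.26 + 445.05 = 39468.22
Import duty = 39468.22 × 15% = 5920.23
Buyer bears (A): 1492.70 + 251.31 + 649.24 + 2837.26 + 445.05 + 150.11 + 391.77 + 1137.68 = 7355.12
Landed cost (A) = invoice 33792.66 + 7355.12 + duty 5920.23 = 47068.01
Supplier B (CIF):
The CIF price already equals the CIF value: 43249.62
Import duty = 43249.62 × 15% = 6487.44
Buyer bears (B): 150.11 + 391.77 + 1137.68 = 1679.56
Landed cost (B) = invoice 43249.62 + 1679.56 + duty 6487.44 = 51416.62
Difference = |47068.01 − 51416.62| = 4348.61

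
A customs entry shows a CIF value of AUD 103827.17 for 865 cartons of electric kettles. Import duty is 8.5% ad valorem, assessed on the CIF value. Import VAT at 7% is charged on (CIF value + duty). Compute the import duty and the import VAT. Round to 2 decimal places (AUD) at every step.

Import duty = 103827.17 × 8.5% = 8825.31
VAT base = CIF + duty = 103827.17 + 8825.31 = 112652.48
Import VAT = 112652.48 × 7% = 7885.67

Import duty: AUD 8825.31; import VAT: AUD 7885.67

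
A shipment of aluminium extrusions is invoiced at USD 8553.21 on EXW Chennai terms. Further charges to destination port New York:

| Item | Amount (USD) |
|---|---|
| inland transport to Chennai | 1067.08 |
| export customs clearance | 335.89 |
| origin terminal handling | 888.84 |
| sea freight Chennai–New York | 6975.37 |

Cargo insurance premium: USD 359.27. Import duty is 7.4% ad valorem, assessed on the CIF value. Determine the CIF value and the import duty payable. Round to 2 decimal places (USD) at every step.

CIF value: USD 18179.66; import duty: USD 1345.29

CIF = EXW price + pre-shipment costs + freight + insurance
CIF = 8553.21 + 1067.08 + 335.89 + 888.84 + 6975.37 + 359.27 = 18179.66
Import duty = 18179.66 × 7.4% = 1345.29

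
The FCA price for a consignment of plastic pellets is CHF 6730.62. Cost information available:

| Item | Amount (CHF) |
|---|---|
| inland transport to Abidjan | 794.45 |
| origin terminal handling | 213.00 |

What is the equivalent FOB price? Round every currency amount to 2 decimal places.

FOB price: CHF 6943.62

Not relevant to the conversion: inland to port — on the seller under both FCA and FOB; already in the FCA price and stays in the FOB price.
From FCA to FOB, the seller additionally bears: origin terminal.
FOB price = 6730.62 + 213.00 = 6943.62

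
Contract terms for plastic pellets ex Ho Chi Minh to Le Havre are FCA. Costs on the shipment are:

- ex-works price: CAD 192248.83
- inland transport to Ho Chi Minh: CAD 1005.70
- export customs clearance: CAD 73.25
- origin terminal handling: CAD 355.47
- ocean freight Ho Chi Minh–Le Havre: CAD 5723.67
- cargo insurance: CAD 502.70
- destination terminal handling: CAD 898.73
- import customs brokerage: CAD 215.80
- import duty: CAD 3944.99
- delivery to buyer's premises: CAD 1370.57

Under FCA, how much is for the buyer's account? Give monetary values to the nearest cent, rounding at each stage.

FCA: the seller delivers export-cleared goods to the carrier; the buyer bears costs from that point.
Seller's account: goods 192248.83 + inland to port 1005.70 + export clearance 73.25 = 193327.78
Buyer's account: origin terminal 355.47 + freight 5723.67 + insurance 502.70 + destination terminal 898.73 + brokerage 215.80 + duty 3944.99 + delivery 1370.57 = 13011.93

Buyer's account: CAD 13011.93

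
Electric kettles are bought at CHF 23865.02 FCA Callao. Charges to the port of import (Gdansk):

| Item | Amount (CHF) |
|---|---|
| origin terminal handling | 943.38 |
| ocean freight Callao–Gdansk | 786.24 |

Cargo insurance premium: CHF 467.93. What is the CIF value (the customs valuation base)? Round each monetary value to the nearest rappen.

CIF value: CHF 26062.57

CIF = FCA price + pre-shipment costs + freight + insurance
CIF = 23865.02 + 943.38 + 786.24 + 467.93 = 26062.57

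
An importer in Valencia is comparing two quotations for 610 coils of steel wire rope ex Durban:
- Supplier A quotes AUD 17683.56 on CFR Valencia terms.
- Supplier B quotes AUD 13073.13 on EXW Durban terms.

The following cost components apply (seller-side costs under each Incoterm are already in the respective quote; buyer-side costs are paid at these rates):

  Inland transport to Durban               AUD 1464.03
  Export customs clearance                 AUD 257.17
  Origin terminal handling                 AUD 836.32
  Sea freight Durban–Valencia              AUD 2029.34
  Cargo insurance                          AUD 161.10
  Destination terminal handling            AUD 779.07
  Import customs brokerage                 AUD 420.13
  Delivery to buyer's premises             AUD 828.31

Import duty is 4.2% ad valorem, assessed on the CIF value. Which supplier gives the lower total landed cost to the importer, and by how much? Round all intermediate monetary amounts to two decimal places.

Supplier B is cheaper by AUD 24.56

Supplier A (CFR):
CIF value = CFR price + insurance = 17683.56 + 161.10 = 17844.66
Import duty = 17844.66 × 4.2% = 749.48
Buyer bears (A): 161.10 + 779.07 + 420.13 + 828.31 = 2188.61
Landed cost (A) = invoice 17683.56 + 2188.61 + duty 749.48 = 20621.65
Supplier B (EXW):
CIF value = EXW price + inland to port + export clearance + origin terminal + freight + insurance = 13073.13 + 1464.03 + 257.17 + 836.32 + 2029.34 + 161.10 = 17821.09
Import duty = 17821.09 × 4.2% = 748.49
Buyer bears (B): 1464.03 + 257.17 + 836.32 + 2029.34 + 161.10 + 779.07 + 420.13 + 828.31 = 6775.47
Landed cost (B) = invoice 13073.13 + 6775.47 + duty 748.49 = 20597.09
Difference = |20621.65 − 20597.09| = 24.56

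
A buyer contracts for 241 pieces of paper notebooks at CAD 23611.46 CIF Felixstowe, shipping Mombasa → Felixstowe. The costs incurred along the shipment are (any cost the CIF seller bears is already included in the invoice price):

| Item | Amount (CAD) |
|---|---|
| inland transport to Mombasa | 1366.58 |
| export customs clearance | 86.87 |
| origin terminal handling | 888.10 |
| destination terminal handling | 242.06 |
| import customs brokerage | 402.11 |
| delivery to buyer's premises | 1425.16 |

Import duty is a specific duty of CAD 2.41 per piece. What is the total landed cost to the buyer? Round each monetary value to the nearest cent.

CIF: the seller pays costs through ocean freight and marine insurance to the destination port.
Already in the invoice (seller's account under CIF): inland to port, export clearance, origin terminal — exclude.
The CIF price already equals the CIF value: 23611.46
Import duty = 241 × 2.41 = 580.81
Buyer bears: destination terminal 242.06 + brokerage 402.11 + delivery 1425.16 + duty 580.81 = 2650.14
Landed cost = invoice 23611.46 + 2650.14 = 26261.60

Total landed cost: CAD 26261.60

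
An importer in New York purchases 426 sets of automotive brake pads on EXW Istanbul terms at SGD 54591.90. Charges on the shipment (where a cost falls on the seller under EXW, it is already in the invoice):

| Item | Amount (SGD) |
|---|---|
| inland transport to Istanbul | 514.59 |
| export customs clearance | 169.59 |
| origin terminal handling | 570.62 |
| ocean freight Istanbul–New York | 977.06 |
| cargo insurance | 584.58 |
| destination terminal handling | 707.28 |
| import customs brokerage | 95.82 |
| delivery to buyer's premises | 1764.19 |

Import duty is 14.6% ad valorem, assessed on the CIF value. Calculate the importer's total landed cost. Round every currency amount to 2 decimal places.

Total landed cost: SGD 68357.25

EXW: the seller makes goods available at their premises; the buyer bears all onward costs.
CIF value = EXW price + inland to port + export clearance + origin terminal + freight + insurance = 54591.90 + 514.59 + 169.59 + 570.62 + 977.06 + 584.58 = 57408.34
Import duty = 57408.34 × 14.6% = 8381.62
Buyer bears: inland to port 514.59 + export clearance 169.59 + origin terminal 570.62 + freight 977.06 + insurance 584.58 + destination terminal 707.28 + brokerage 95.82 + delivery 1764.19 + duty 8381.62 = 13765.35
Landed cost = invoice 54591.90 + 13765.35 = 68357.25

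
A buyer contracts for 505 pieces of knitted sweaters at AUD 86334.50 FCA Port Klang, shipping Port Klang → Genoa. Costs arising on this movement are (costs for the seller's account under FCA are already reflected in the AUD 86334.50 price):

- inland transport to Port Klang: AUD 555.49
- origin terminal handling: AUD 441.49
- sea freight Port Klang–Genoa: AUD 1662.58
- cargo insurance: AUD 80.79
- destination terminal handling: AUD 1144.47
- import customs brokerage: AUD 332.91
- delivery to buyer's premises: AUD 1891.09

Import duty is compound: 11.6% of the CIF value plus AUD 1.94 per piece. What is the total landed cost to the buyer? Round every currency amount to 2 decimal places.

FCA: the seller delivers export-cleared goods to the carrier; the buyer bears costs from that point.
Already in the invoice (seller's account under FCA): inland to port — exclude.
CIF value = FCA price + origin terminal + freight + insurance = 86334.50 + 441.49 + 1662.58 + 80.79 = 88519.36
Ad valorem component: 88519.36 × 11.6% = 10268.25
Specific component: 505 × 1.94 = 979.70
Import duty = 10268.25 + 979.70 = 11247.95
Buyer bears: origin terminal 441.49 + freight 1662.58 + insurance 80.79 + destination terminal 1144.47 + brokerage 332.91 + delivery 1891.09 + duty 11247.95 = 16801.28
Landed cost = invoice 86334.50 + 16801.28 = 103135.78

Total landed cost: AUD 103135.78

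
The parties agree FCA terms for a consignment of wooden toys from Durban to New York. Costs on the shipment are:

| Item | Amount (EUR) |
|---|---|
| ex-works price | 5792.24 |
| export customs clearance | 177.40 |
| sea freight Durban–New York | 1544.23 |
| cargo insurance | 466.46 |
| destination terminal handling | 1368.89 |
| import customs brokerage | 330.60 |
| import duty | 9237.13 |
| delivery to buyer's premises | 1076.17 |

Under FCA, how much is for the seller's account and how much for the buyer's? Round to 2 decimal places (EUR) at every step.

FCA: the seller delivers export-cleared goods to the carrier; the buyer bears costs from that point.
Seller's account: goods 5792.24 + export clearance 177.40 = 5969.64
Buyer's account: freight 1544.23 + insurance 466.46 + destination terminal 1368.89 + brokerage 330.60 + duty 9237.13 + delivery 1076.17 = 14023.48

Seller: EUR 5969.64; buyer: EUR 14023.48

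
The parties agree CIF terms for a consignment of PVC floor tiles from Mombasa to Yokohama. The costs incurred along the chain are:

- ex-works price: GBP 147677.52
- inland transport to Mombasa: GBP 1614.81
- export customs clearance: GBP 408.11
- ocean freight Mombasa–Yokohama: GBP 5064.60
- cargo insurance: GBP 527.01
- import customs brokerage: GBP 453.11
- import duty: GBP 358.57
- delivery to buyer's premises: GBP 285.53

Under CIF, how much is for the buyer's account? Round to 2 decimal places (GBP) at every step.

Buyer's account: GBP 1097.21

CIF: the seller pays costs through ocean freight and marine insurance to the destination port.
Seller's account: goods 147677.52 + inland to port 1614.81 + export clearance 408.11 + freight 5064.60 + insurance 527.01 = 155292.05
Buyer's account: brokerage 453.11 + duty 358.57 + delivery 285.53 = 1097.21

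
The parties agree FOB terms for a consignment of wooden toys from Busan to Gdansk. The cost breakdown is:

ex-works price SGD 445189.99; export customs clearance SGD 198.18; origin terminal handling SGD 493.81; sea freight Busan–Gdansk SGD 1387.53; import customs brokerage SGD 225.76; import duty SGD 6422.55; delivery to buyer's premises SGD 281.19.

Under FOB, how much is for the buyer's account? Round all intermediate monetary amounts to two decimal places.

FOB: the seller bears costs until goods are on board at the origin port; the buyer bears freight, insurance and all costs thereafter.
Seller's account: goods 445189.99 + export clearance 198.18 + origin terminal 493.81 = 445881.98
Buyer's account: freight 1387.53 + brokerage 225.76 + duty 6422.55 + delivery 281.19 = 8317.03

Buyer's account: SGD 8317.03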